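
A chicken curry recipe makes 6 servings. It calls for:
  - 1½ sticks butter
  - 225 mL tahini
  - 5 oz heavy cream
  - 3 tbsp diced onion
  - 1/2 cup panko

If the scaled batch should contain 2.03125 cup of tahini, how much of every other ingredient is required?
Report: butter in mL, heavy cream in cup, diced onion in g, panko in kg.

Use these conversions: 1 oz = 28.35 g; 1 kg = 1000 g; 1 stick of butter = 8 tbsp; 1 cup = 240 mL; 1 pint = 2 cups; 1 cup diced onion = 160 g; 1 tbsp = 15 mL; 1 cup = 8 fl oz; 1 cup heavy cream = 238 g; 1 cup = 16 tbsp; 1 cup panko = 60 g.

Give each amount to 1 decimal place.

butter: 390.0 mL; heavy cream: 1.3 cup; diced onion: 65.0 g; panko: 0.1 kg

The original recipe has 0.9375 cup of tahini, so the scaling factor is 2.03125 ÷ 0.9375 = 13/6.
butter: 1.5 stick × 13/6 × 8 tbsp/stick × 15 mL/tbsp = 390.0 mL
heavy cream: 5 oz × 13/6 × 28.35 g/oz ÷ 238 g/cup ≈ 1.3 cup
diced onion: 3 tbsp × 13/6 ÷ 16 tbsp/cup × 160 g/cup = 65.0 g
panko: 0.5 cup × 13/6 × 60 g/cup ÷ 1000 g/kg ≈ 0.1 kg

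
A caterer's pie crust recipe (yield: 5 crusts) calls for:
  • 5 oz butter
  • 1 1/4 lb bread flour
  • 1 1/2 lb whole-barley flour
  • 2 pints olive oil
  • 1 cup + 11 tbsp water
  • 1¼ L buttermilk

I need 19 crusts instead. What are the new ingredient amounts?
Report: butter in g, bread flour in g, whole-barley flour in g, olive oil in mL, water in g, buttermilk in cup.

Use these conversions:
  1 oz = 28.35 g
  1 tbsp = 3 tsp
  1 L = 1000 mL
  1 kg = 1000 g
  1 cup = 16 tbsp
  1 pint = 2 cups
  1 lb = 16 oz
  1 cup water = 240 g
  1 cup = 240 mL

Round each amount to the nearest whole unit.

Scaling factor: 19/5 = 3.8.
butter: 5 oz × 19/5 × 28.35 g/oz ≈ 539 g
bread flour: 1.25 lb × 19/5 × 16 oz/lb × 28.35 g/oz ≈ 2155 g
whole-barley flour: 1.5 lb × 19/5 × 16 oz/lb × 28.35 g/oz ≈ 2586 g
olive oil: 2 pint × 19/5 × 2 cup/pint × 240 mL/cup = 3648 mL
water: (1 cup + 11 tbsp = 1.6875 cup) × 19/5 × 240 g/cup = 1539 g
buttermilk: 1.25 L × 19/5 × 1000 mL/L ÷ 240 mL/cup ≈ 20 cup

butter: 539 g; bread flour: 2155 g; whole-barley flour: 2586 g; olive oil: 3648 mL; water: 1539 g; buttermilk: 20 cup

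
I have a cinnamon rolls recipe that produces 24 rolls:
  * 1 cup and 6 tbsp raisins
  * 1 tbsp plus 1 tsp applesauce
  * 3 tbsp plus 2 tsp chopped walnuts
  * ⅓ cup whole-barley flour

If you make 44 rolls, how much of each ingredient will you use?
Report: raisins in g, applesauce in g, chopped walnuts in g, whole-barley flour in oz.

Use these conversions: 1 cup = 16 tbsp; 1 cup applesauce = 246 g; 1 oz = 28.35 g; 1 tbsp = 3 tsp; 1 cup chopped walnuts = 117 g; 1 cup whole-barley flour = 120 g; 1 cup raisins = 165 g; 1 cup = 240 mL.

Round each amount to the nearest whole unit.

Scaling factor: 44/24 = 11/6.
raisins: (1 cup + 6 tbsp = 1.375 cup) × 11/6 × 165 g/cup ≈ 416 g
applesauce: (1 tbsp + 1 tsp = 4/3 tbsp) × 11/6 ÷ 16 tbsp/cup × 246 g/cup ≈ 38 g
chopped walnuts: (3 tbsp + 2 tsp = 11/3 tbsp) × 11/6 ÷ 16 tbsp/cup × 117 g/cup ≈ 49 g
whole-barley flour: 1/3 cup × 11/6 × 120 g/cup ÷ 28.35 g/oz ≈ 3 oz

raisins: 416 g; applesauce: 38 g; chopped walnuts: 49 g; whole-barley flour: 3 oz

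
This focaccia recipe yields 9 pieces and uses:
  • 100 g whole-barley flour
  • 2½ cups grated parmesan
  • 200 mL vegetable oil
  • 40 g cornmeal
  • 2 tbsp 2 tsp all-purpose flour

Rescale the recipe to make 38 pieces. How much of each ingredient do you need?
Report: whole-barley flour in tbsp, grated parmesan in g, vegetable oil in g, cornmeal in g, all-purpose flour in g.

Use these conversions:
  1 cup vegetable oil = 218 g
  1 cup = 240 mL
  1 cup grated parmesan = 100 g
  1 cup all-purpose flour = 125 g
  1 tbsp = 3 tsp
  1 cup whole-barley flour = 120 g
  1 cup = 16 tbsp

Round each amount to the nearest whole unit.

whole-barley flour: 56 tbsp; grated parmesan: 1056 g; vegetable oil: 767 g; cornmeal: 169 g; all-purpose flour: 88 g

Scaling factor: 38/9.
whole-barley flour: 100 g × 38/9 ÷ 120 g/cup × 16 tbsp/cup ≈ 56 tbsp
grated parmesan: 2.5 cup × 38/9 × 100 g/cup ≈ 1056 g
vegetable oil: 200 mL × 38/9 ÷ 240 mL/cup × 218 g/cup ≈ 767 g
cornmeal: 40 g × 38/9 ≈ 169 g
all-purpose flour: (2 tbsp + 2 tsp = 8/3 tbsp) × 38/9 ÷ 16 tbsp/cup × 125 g/cup ≈ 88 g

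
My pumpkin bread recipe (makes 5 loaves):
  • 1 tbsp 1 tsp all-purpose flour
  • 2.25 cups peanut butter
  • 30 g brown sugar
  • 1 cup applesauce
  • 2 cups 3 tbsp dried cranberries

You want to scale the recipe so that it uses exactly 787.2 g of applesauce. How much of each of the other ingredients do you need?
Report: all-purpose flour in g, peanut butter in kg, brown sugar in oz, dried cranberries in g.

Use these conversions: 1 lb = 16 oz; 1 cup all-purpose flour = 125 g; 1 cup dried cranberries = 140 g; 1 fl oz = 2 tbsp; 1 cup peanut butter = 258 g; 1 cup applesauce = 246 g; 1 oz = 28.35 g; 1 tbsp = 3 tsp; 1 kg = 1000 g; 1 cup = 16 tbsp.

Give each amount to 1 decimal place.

all-purpose flour: 33.3 g; peanut butter: 1.9 kg; brown sugar: 3.4 oz; dried cranberries: 980.0 g

The original recipe has 246 g of applesauce, so the scaling factor is 787.2 ÷ 246 = 16/5 = 3.2.
all-purpose flour: (1 tbsp + 1 tsp = 4/3 tbsp) × 16/5 ÷ 16 tbsp/cup × 125 g/cup ≈ 33.3 g
peanut butter: 2.25 cup × 16/5 × 258 g/cup ÷ 1000 g/kg ≈ 1.9 kg
brown sugar: 30 g × 16/5 ÷ 28.35 g/oz ≈ 3.4 oz
dried cranberries: (2 cup + 3 tbsp = 2.1875 cup) × 16/5 × 140 g/cup = 980.0 g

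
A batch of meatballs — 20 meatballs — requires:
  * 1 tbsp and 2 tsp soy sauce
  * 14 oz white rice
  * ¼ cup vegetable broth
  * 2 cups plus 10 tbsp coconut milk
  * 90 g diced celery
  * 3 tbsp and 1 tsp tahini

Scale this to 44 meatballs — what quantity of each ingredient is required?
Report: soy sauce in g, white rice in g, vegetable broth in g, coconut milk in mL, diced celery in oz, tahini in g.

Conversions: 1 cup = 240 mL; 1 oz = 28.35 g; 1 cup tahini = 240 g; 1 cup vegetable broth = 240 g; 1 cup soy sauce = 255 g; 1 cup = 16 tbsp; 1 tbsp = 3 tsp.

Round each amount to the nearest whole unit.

Scaling factor: 44/20 = 11/5 = 2.2.
soy sauce: (1 tbsp + 2 tsp = 5/3 tbsp) × 11/5 ÷ 16 tbsp/cup × 255 g/cup ≈ 58 g
white rice: 14 oz × 11/5 × 28.35 g/oz ≈ 873 g
vegetable broth: 0.25 cup × 11/5 × 240 g/cup = 132 g
coconut milk: (2 cup + 10 tbsp = 2.625 cup) × 11/5 × 240 mL/cup = 1386 mL
diced celery: 90 g × 11/5 ÷ 28.35 g/oz ≈ 7 oz
tahini: (3 tbsp + 1 tsp = 10/3 tbsp) × 11/5 ÷ 16 tbsp/cup × 240 g/cup = 110 g

soy sauce: 58 g; white rice: 873 g; vegetable broth: 132 g; coconut milk: 1386 mL; diced celery: 7 oz; tahini: 110 g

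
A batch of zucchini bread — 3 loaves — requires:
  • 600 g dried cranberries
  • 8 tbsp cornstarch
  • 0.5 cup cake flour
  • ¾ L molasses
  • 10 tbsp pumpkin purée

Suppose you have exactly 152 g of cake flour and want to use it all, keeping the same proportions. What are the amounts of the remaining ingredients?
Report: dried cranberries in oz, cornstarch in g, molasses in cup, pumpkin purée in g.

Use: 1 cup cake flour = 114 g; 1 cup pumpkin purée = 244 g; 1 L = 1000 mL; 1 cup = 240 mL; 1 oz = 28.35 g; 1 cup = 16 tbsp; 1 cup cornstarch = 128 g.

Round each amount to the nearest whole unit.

dried cranberries: 56 oz; cornstarch: 171 g; molasses: 8 cup; pumpkin purée: 407 g

The original recipe has 57 g of cake flour, so the scaling factor is 152 ÷ 57 = 8/3.
dried cranberries: 600 g × 8/3 ÷ 28.35 g/oz ≈ 56 oz
cornstarch: 8 tbsp × 8/3 ÷ 16 tbsp/cup × 128 g/cup ≈ 171 g
molasses: 0.75 L × 8/3 × 1000 mL/L ÷ 240 mL/cup ≈ 8 cup
pumpkin purée: 10 tbsp × 8/3 ÷ 16 tbsp/cup × 244 g/cup ≈ 407 g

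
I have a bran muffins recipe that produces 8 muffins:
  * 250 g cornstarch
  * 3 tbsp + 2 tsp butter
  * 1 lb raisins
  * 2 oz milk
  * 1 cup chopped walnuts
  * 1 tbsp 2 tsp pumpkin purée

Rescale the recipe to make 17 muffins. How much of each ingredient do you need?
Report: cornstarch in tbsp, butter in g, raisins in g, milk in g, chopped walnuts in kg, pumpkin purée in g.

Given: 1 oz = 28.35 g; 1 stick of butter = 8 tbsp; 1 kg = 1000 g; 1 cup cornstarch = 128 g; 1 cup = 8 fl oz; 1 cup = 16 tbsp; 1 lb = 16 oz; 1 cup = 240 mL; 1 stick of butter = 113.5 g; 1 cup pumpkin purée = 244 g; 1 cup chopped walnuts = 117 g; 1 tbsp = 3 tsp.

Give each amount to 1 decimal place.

Scaling factor: 17/8 = 2.125.
cornstarch: 250 g × 17/8 ÷ 128 g/cup × 16 tbsp/cup ≈ 66.4 tbsp
butter: (3 tbsp + 2 tsp = 11/3 tbsp) × 17/8 ÷ 8 tbsp/stick × 113.5 g/stick ≈ 110.5 g
raisins: 1 lb × 17/8 × 16 oz/lb × 28.35 g/oz = 963.9 g
milk: 2 oz × 17/8 × 28.35 g/oz ≈ 120.5 g
chopped walnuts: 1 cup × 17/8 × 117 g/cup ÷ 1000 g/kg ≈ 0.2 kg
pumpkin purée: (1 tbsp + 2 tsp = 5/3 tbsp) × 17/8 ÷ 16 tbsp/cup × 244 g/cup ≈ 54.0 g

cornstarch: 66.4 tbsp; butter: 110.5 g; raisins: 963.9 g; milk: 120.5 g; chopped walnuts: 0.2 kg; pumpkin purée: 54.0 g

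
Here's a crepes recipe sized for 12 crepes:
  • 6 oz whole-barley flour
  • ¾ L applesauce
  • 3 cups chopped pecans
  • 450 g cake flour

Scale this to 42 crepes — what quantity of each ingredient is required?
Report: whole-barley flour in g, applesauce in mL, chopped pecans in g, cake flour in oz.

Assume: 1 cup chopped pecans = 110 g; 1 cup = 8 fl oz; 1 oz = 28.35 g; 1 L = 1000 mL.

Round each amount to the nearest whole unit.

Scaling factor: 42/12 = 7/2 = 3.5.
whole-barley flour: 6 oz × 7/2 × 28.35 g/oz ≈ 595 g
applesauce: 0.75 L × 7/2 × 1000 mL/L = 2625 mL
chopped pecans: 3 cup × 7/2 × 110 g/cup = 1155 g
cake flour: 450 g × 7/2 ÷ 28.35 g/oz ≈ 56 oz

whole-barley flour: 595 g; applesauce: 2625 mL; chopped pecans: 1155 g; cake flour: 56 oz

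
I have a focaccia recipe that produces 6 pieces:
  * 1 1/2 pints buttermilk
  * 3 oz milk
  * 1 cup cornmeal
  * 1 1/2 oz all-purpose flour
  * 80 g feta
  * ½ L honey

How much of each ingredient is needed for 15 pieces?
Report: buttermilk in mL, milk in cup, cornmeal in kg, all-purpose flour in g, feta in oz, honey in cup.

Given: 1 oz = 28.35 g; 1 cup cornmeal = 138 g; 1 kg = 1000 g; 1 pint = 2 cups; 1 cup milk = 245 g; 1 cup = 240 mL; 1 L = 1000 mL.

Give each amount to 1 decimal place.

buttermilk: 1800.0 mL; milk: 0.9 cup; cornmeal: 0.3 kg; all-purpose flour: 106.3 g; feta: 7.1 oz; honey: 5.2 cup

Scaling factor: 15/6 = 5/2 = 2.5.
buttermilk: 1.5 pint × 5/2 × 2 cup/pint × 240 mL/cup = 1800.0 mL
milk: 3 oz × 5/2 × 28.35 g/oz ÷ 245 g/cup ≈ 0.9 cup
cornmeal: 1 cup × 5/2 × 138 g/cup ÷ 1000 g/kg ≈ 0.3 kg
all-purpose flour: 1.5 oz × 5/2 × 28.35 g/oz ≈ 106.3 g
feta: 80 g × 5/2 ÷ 28.35 g/oz ≈ 7.1 oz
honey: 0.5 L × 5/2 × 1000 mL/L ÷ 240 mL/cup ≈ 5.2 cup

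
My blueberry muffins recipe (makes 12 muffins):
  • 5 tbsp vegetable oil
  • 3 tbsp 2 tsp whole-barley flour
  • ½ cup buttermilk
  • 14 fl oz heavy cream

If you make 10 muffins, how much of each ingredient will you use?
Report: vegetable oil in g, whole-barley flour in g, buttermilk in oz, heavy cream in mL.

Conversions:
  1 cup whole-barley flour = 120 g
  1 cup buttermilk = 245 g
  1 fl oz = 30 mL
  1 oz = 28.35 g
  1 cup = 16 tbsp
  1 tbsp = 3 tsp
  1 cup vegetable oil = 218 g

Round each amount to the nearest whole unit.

vegetable oil: 57 g; whole-barley flour: 23 g; buttermilk: 4 oz; heavy cream: 350 mL

Scaling factor: 10/12 = 5/6.
vegetable oil: 5 tbsp × 5/6 ÷ 16 tbsp/cup × 218 g/cup ≈ 57 g
whole-barley flour: (3 tbsp + 2 tsp = 11/3 tbsp) × 5/6 ÷ 16 tbsp/cup × 120 g/cup ≈ 23 g
buttermilk: 0.5 cup × 5/6 × 245 g/cup ÷ 28.35 g/oz ≈ 4 oz
heavy cream: 14 fl oz × 5/6 × 30 mL/fl oz = 350 mL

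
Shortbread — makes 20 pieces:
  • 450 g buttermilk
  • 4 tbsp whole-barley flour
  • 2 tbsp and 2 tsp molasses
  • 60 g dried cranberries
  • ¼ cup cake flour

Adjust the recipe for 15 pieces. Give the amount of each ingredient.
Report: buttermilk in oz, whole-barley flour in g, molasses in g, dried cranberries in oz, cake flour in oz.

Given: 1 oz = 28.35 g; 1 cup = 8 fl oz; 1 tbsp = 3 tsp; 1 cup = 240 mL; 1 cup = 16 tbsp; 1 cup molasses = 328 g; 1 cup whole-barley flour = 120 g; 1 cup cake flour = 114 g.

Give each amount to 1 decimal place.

buttermilk: 11.9 oz; whole-barley flour: 22.5 g; molasses: 41.0 g; dried cranberries: 1.6 oz; cake flour: 0.8 oz

Scaling factor: 15/20 = 3/4 = 0.75.
buttermilk: 450 g × 3/4 ÷ 28.35 g/oz ≈ 11.9 oz
whole-barley flour: 4 tbsp × 3/4 ÷ 16 tbsp/cup × 120 g/cup = 22.5 g
molasses: (2 tbsp + 2 tsp = 8/3 tbsp) × 3/4 ÷ 16 tbsp/cup × 328 g/cup = 41.0 g
dried cranberries: 60 g × 3/4 ÷ 28.35 g/oz ≈ 1.6 oz
cake flour: 0.25 cup × 3/4 × 114 g/cup ÷ 28.35 g/oz ≈ 0.8 oz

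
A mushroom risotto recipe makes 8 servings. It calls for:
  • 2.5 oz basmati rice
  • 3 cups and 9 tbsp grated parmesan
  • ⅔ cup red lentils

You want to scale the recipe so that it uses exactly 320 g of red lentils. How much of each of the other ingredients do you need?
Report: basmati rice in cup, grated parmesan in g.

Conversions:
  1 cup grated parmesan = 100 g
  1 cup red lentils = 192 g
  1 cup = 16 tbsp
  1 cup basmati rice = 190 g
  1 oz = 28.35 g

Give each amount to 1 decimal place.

basmati rice: 0.9 cup; grated parmesan: 890.6 g

The original recipe has 128 g of red lentils, so the scaling factor is 320 ÷ 128 = 5/2 = 2.5.
basmati rice: 2.5 oz × 5/2 × 28.35 g/oz ÷ 190 g/cup ≈ 0.9 cup
grated parmesan: (3 cup + 9 tbsp = 3.5625 cup) × 5/2 × 100 g/cup ≈ 890.6 g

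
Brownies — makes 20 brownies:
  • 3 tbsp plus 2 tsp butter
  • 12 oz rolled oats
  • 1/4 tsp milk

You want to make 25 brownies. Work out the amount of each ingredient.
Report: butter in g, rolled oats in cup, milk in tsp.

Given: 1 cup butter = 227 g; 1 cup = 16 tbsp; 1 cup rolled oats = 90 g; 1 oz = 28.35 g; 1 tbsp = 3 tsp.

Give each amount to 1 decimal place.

Scaling factor: 25/20 = 5/4 = 1.25.
butter: (3 tbsp + 2 tsp = 11/3 tbsp) × 5/4 ÷ 16 tbsp/cup × 227 g/cup ≈ 65.0 g
rolled oats: 12 oz × 5/4 × 28.35 g/oz ÷ 90 g/cup ≈ 4.7 cup
milk: 0.25 tsp × 5/4 ≈ 0.3 tsp

butter: 65.0 g; rolled oats: 4.7 cup; milk: 0.3 tsp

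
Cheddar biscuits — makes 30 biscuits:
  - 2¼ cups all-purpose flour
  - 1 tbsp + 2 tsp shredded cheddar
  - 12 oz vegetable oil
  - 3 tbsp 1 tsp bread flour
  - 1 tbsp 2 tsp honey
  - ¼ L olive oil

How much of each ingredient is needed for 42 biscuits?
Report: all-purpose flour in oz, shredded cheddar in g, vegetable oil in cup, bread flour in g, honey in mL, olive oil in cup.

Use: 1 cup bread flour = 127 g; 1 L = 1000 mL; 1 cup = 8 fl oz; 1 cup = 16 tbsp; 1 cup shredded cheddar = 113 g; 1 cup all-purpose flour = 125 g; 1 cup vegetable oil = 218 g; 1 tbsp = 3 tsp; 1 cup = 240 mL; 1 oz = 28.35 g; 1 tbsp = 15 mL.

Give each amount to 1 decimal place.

all-purpose flour: 13.9 oz; shredded cheddar: 16.5 g; vegetable oil: 2.2 cup; bread flour: 37.0 g; honey: 35.0 mL; olive oil: 1.5 cup

Scaling factor: 42/30 = 7/5 = 1.4.
all-purpose flour: 2.25 cup × 7/5 × 125 g/cup ÷ 28.35 g/oz ≈ 13.9 oz
shredded cheddar: (1 tbsp + 2 tsp = 5/3 tbsp) × 7/5 ÷ 16 tbsp/cup × 113 g/cup ≈ 16.5 g
vegetable oil: 12 oz × 7/5 × 28.35 g/oz ÷ 218 g/cup ≈ 2.2 cup
bread flour: (3 tbsp + 1 tsp = 10/3 tbsp) × 7/5 ÷ 16 tbsp/cup × 127 g/cup ≈ 37.0 g
honey: (1 tbsp + 2 tsp = 5/3 tbsp) × 7/5 × 15 mL/tbsp = 35.0 mL
olive oil: 0.25 L × 7/5 × 1000 mL/L ÷ 240 mL/cup ≈ 1.5 cup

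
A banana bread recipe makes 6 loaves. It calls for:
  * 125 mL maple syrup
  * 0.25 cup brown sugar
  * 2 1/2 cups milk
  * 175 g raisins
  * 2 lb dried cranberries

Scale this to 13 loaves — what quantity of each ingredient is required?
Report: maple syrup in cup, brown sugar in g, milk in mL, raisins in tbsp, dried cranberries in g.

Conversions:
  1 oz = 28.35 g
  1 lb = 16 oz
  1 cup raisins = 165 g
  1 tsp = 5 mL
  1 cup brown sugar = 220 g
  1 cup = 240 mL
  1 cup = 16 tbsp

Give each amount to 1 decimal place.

maple syrup: 1.1 cup; brown sugar: 119.2 g; milk: 1300.0 mL; raisins: 36.8 tbsp; dried cranberries: 1965.6 g

Scaling factor: 13/6.
maple syrup: 125 mL × 13/6 ÷ 240 mL/cup ≈ 1.1 cup
brown sugar: 0.25 cup × 13/6 × 220 g/cup ≈ 119.2 g
milk: 2.5 cup × 13/6 × 240 mL/cup = 1300.0 mL
raisins: 175 g × 13/6 ÷ 165 g/cup × 16 tbsp/cup ≈ 36.8 tbsp
dried cranberries: 2 lb × 13/6 × 16 oz/lb × 28.35 g/oz = 1965.6 g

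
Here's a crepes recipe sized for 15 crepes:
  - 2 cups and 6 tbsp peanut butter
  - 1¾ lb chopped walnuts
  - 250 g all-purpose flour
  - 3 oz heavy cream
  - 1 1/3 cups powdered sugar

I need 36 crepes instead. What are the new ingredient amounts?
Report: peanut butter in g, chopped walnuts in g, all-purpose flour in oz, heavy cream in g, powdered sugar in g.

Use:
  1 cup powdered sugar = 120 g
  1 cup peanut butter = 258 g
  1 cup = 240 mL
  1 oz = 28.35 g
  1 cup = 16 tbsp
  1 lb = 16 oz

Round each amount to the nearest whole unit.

Scaling factor: 36/15 = 12/5 = 2.4.
peanut butter: (2 cup + 6 tbsp = 2.375 cup) × 12/5 × 258 g/cup ≈ 1471 g
chopped walnuts: 1.75 lb × 12/5 × 16 oz/lb × 28.35 g/oz ≈ 1905 g
all-purpose flour: 250 g × 12/5 ÷ 28.35 g/oz ≈ 21 oz
heavy cream: 3 oz × 12/5 × 28.35 g/oz ≈ 204 g
powdered sugar: 4/3 cup × 12/5 × 120 g/cup = 384 g

peanut butter: 1471 g; chopped walnuts: 1905 g; all-purpose flour: 21 oz; heavy cream: 204 g; powdered sugar: 384 g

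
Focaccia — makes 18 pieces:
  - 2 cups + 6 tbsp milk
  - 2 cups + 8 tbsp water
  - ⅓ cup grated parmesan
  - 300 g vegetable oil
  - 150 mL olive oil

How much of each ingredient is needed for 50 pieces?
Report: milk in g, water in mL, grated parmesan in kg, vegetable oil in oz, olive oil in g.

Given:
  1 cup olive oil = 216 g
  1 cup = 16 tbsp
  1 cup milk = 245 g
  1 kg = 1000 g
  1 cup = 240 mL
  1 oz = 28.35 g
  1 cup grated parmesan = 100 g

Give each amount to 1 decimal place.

Scaling factor: 50/18 = 25/9.
milk: (2 cup + 6 tbsp = 2.375 cup) × 25/9 × 245 g/cup ≈ 1616.3 g
water: (2 cup + 8 tbsp = 2.5 cup) × 25/9 × 240 mL/cup ≈ 1666.7 mL
grated parmesan: 1/3 cup × 25/9 × 100 g/cup ÷ 1000 g/kg ≈ 0.1 kg
vegetable oil: 300 g × 25/9 ÷ 28.35 g/oz ≈ 29.4 oz
olive oil: 150 mL × 25/9 ÷ 240 mL/cup × 216 g/cup = 375.0 g

milk: 1616.3 g; water: 1666.7 mL; grated parmesan: 0.1 kg; vegetable oil: 29.4 oz; olive oil: 375.0 g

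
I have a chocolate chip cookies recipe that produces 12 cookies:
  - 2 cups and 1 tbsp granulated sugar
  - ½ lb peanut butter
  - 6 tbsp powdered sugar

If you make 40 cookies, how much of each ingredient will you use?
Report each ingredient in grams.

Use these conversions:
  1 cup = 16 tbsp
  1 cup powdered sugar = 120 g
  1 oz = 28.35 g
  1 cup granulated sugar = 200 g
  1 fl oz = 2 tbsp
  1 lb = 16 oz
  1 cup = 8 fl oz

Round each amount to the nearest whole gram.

granulated sugar: 1375 g; peanut butter: 756 g; powdered sugar: 150 g

Scaling factor: 40/12 = 10/3.
granulated sugar: (2 cup + 1 tbsp = 2.0625 cup) × 10/3 × 200 g/cup = 1375 g
peanut butter: 0.5 lb × 10/3 × 16 oz/lb × 28.35 g/oz = 756 g
powdered sugar: 6 tbsp × 10/3 ÷ 16 tbsp/cup × 120 g/cup = 150 g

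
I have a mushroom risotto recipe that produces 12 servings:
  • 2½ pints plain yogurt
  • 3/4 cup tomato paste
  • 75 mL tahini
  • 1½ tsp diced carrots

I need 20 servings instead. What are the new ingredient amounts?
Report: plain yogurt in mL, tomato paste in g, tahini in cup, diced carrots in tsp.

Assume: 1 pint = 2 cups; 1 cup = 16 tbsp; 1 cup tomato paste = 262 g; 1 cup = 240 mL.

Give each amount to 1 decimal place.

plain yogurt: 2000.0 mL; tomato paste: 327.5 g; tahini: 0.5 cup; diced carrots: 2.5 tsp

Scaling factor: 20/12 = 5/3.
plain yogurt: 2.5 pint × 5/3 × 2 cup/pint × 240 mL/cup = 2000.0 mL
tomato paste: 0.75 cup × 5/3 × 262 g/cup = 327.5 g
tahini: 75 mL × 5/3 ÷ 240 mL/cup ≈ 0.5 cup
diced carrots: 1.5 tsp × 5/3 = 2.5 tsp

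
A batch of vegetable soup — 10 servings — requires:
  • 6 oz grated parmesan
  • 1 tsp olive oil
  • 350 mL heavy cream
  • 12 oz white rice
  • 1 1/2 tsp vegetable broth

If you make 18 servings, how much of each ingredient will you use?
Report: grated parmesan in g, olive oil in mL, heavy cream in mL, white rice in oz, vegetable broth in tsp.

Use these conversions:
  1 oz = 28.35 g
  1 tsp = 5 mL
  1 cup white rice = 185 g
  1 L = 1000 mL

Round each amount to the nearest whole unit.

grated parmesan: 306 g; olive oil: 9 mL; heavy cream: 630 mL; white rice: 22 oz; vegetable broth: 3 tsp

Scaling factor: 18/10 = 9/5 = 1.8.
grated parmesan: 6 oz × 9/5 × 28.35 g/oz ≈ 306 g
olive oil: 1 tsp × 9/5 × 5 mL/tsp = 9 mL
heavy cream: 350 mL × 9/5 = 630 mL
white rice: 12 oz × 9/5 ≈ 22 oz
vegetable broth: 1.5 tsp × 9/5 ≈ 3 tsp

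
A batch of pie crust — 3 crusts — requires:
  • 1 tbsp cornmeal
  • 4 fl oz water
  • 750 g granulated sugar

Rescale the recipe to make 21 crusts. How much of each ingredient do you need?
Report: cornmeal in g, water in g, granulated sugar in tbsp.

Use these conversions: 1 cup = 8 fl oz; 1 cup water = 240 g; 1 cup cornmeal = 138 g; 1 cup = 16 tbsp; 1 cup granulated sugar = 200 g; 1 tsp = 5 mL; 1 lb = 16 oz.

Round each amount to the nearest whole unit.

Scaling factor: 21/3 = 7.
cornmeal: 1 tbsp × 7 ÷ 16 tbsp/cup × 138 g/cup ≈ 60 g
water: 4 fl oz × 7 ÷ 8 fl oz/cup × 240 g/cup = 840 g
granulated sugar: 750 g × 7 ÷ 200 g/cup × 16 tbsp/cup = 420 tbsp

cornmeal: 60 g; water: 840 g; granulated sugar: 420 tbsp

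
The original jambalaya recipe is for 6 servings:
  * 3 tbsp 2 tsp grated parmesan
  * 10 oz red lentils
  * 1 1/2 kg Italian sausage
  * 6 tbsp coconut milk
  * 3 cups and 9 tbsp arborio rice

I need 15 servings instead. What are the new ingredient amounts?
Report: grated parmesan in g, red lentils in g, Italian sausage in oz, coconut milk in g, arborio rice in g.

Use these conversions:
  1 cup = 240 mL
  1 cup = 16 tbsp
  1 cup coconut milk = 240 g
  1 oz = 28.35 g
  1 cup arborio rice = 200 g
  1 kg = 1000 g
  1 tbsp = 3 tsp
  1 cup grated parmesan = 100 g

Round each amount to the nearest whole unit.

Scaling factor: 15/6 = 5/2 = 2.5.
grated parmesan: (3 tbsp + 2 tsp = 11/3 tbsp) × 5/2 ÷ 16 tbsp/cup × 100 g/cup ≈ 57 g
red lentils: 10 oz × 5/2 × 28.35 g/oz ≈ 709 g
Italian sausage: 1.5 kg × 5/2 × 1000 g/kg ÷ 28.35 g/oz ≈ 132 oz
coconut milk: 6 tbsp × 5/2 ÷ 16 tbsp/cup × 240 g/cup = 225 g
arborio rice: (3 cup + 9 tbsp = 3.5625 cup) × 5/2 × 200 g/cup ≈ 1781 g

grated parmesan: 57 g; red lentils: 709 g; Italian sausage: 132 oz; coconut milk: 225 g; arborio rice: 1781 g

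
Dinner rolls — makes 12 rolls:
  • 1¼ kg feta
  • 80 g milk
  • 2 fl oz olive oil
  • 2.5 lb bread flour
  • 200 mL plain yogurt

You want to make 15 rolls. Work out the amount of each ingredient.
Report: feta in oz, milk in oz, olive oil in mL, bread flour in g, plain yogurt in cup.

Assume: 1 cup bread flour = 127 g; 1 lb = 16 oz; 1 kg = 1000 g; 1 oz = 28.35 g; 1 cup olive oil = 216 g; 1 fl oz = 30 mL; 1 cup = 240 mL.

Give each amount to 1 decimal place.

feta: 55.1 oz; milk: 3.5 oz; olive oil: 75.0 mL; bread flour: 1417.5 g; plain yogurt: 1.0 cup

Scaling factor: 15/12 = 5/4 = 1.25.
feta: 1.25 kg × 5/4 × 1000 g/kg ÷ 28.35 g/oz ≈ 55.1 oz
milk: 80 g × 5/4 ÷ 28.35 g/oz ≈ 3.5 oz
olive oil: 2 fl oz × 5/4 × 30 mL/fl oz = 75.0 mL
bread flour: 2.5 lb × 5/4 × 16 oz/lb × 28.35 g/oz = 1417.5 g
plain yogurt: 200 mL × 5/4 ÷ 240 mL/cup ≈ 1.0 cup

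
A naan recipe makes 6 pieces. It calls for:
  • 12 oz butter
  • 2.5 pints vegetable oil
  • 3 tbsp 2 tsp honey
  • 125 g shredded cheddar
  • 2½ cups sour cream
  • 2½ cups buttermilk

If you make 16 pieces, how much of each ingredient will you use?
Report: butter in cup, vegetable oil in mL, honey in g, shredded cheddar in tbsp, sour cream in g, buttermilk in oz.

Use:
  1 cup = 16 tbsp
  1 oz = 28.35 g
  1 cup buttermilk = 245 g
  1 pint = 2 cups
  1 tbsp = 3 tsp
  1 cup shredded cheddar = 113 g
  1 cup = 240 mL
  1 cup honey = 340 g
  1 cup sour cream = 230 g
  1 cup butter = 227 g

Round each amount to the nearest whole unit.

Scaling factor: 16/6 = 8/3.
butter: 12 oz × 8/3 × 28.35 g/oz ÷ 227 g/cup ≈ 4 cup
vegetable oil: 2.5 pint × 8/3 × 2 cup/pint × 240 mL/cup = 3200 mL
honey: (3 tbsp + 2 tsp = 11/3 tbsp) × 8/3 ÷ 16 tbsp/cup × 340 g/cup ≈ 208 g
shredded cheddar: 125 g × 8/3 ÷ 113 g/cup × 16 tbsp/cup ≈ 47 tbsp
sour cream: 2.5 cup × 8/3 × 230 g/cup ≈ 1533 g
buttermilk: 2.5 cup × 8/3 × 245 g/cup ÷ 28.35 g/oz ≈ 58 oz

butter: 4 cup; vegetable oil: 3200 mL; honey: 208 g; shredded cheddar: 47 tbsp; sour cream: 1533 g; buttermilk: 58 oz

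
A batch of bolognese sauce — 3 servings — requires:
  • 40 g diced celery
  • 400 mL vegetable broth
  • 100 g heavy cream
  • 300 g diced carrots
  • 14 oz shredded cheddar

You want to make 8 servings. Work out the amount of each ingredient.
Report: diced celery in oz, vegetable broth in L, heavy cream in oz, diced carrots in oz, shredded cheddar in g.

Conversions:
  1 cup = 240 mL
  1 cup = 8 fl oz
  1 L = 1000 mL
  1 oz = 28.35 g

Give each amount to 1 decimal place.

diced celery: 3.8 oz; vegetable broth: 1.1 L; heavy cream: 9.4 oz; diced carrots: 28.2 oz; shredded cheddar: 1058.4 g

Scaling factor: 8/3.
diced celery: 40 g × 8/3 ÷ 28.35 g/oz ≈ 3.8 oz
vegetable broth: 400 mL × 8/3 ÷ 1000 mL/L ≈ 1.1 L
heavy cream: 100 g × 8/3 ÷ 28.35 g/oz ≈ 9.4 oz
diced carrots: 300 g × 8/3 ÷ 28.35 g/oz ≈ 28.2 oz
shredded cheddar: 14 oz × 8/3 × 28.35 g/oz = 1058.4 g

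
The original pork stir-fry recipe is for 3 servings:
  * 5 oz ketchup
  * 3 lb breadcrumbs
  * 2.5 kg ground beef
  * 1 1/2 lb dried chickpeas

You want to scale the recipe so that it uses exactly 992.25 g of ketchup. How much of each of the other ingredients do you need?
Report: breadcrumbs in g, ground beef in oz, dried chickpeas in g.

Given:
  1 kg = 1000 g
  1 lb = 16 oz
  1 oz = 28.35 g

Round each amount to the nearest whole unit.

breadcrumbs: 9526 g; ground beef: 617 oz; dried chickpeas: 4763 g

The original recipe has 141.75 g of ketchup, so the scaling factor is 992.25 ÷ 141.75 = 7.
breadcrumbs: 3 lb × 7 × 16 oz/lb × 28.35 g/oz ≈ 9526 g
ground beef: 2.5 kg × 7 × 1000 g/kg ÷ 28.35 g/oz ≈ 617 oz
dried chickpeas: 1.5 lb × 7 × 16 oz/lb × 28.35 g/oz ≈ 4763 g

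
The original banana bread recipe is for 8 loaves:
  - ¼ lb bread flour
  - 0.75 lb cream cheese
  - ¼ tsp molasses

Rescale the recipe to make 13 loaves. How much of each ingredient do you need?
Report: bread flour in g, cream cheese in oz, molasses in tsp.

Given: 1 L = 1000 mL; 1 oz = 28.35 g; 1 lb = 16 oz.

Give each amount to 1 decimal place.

bread flour: 184.3 g; cream cheese: 19.5 oz; molasses: 0.4 tsp

Scaling factor: 13/8 = 1.625.
bread flour: 0.25 lb × 13/8 × 16 oz/lb × 28.35 g/oz ≈ 184.3 g
cream cheese: 0.75 lb × 13/8 × 16 oz/lb = 19.5 oz
molasses: 0.25 tsp × 13/8 ≈ 0.4 tsp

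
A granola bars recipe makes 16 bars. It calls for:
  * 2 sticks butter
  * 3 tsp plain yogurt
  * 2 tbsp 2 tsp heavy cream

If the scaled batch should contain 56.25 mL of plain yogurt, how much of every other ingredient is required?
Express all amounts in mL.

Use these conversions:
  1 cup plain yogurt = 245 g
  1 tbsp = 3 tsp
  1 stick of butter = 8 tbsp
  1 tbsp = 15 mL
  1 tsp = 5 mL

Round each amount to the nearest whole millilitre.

The original recipe has 15 mL of plain yogurt, so the scaling factor is 56.25 ÷ 15 = 15/4 = 3.75.
butter: 2 stick × 15/4 × 8 tbsp/stick × 15 mL/tbsp = 900 mL
heavy cream: (2 tbsp + 2 tsp = 8/3 tbsp) × 15/4 × 15 mL/tbsp = 150 mL

butter: 900 mL; heavy cream: 150 mL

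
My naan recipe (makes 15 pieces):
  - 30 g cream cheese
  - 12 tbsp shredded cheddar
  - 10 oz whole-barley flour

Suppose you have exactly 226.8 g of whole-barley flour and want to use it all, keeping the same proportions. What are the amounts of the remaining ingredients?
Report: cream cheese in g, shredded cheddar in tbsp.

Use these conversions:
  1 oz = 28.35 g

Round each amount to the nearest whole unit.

cream cheese: 24 g; shredded cheddar: 10 tbsp

The original recipe has 283.5 g of whole-barley flour, so the scaling factor is 226.8 ÷ 283.5 = 4/5 = 0.8.
cream cheese: 30 g × 4/5 = 24 g
shredded cheddar: 12 tbsp × 4/5 ≈ 10 tbsp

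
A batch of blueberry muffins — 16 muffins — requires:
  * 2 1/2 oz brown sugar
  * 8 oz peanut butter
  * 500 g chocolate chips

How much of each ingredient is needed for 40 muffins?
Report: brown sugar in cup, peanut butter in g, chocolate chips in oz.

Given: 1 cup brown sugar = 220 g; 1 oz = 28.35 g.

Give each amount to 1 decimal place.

brown sugar: 0.8 cup; peanut butter: 567.0 g; chocolate chips: 44.1 oz

Scaling factor: 40/16 = 5/2 = 2.5.
brown sugar: 2.5 oz × 5/2 × 28.35 g/oz ÷ 220 g/cup ≈ 0.8 cup
peanut butter: 8 oz × 5/2 × 28.35 g/oz = 567.0 g
chocolate chips: 500 g × 5/2 ÷ 28.35 g/oz ≈ 44.1 oz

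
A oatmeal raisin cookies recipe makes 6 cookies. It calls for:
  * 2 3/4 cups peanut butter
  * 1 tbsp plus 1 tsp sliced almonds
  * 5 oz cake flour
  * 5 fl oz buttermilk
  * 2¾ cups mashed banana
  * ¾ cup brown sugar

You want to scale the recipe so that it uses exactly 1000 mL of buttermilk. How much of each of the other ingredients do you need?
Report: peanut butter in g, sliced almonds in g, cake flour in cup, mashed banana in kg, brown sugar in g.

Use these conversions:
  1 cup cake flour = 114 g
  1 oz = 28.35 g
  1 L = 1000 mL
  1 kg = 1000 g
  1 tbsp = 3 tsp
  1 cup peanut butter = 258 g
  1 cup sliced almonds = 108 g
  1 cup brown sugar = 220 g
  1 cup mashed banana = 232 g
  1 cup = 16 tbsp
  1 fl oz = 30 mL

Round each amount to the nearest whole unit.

The original recipe has 150 mL of buttermilk, so the scaling factor is 1000 ÷ 150 = 20/3.
peanut butter: 2.75 cup × 20/3 × 258 g/cup = 4730 g
sliced almonds: (1 tbsp + 1 tsp = 4/3 tbsp) × 20/3 ÷ 16 tbsp/cup × 108 g/cup = 60 g
cake flour: 5 oz × 20/3 × 28.35 g/oz ÷ 114 g/cup ≈ 8 cup
mashed banana: 2.75 cup × 20/3 × 232 g/cup ÷ 1000 g/kg ≈ 4 kg
brown sugar: 0.75 cup × 20/3 × 220 g/cup = 1100 g

peanut butter: 4730 g; sliced almonds: 60 g; cake flour: 8 cup; mashed banana: 4 kg; brown sugar: 1100 g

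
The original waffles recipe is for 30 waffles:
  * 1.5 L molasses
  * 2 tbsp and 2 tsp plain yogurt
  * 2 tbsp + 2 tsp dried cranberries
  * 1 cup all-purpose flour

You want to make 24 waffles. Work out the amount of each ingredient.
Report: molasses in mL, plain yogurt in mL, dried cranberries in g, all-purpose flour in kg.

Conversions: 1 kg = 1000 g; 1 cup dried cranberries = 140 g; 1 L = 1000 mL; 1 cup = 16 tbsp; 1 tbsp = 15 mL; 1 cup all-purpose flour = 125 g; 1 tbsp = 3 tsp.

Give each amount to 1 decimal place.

molasses: 1200.0 mL; plain yogurt: 32.0 mL; dried cranberries: 18.7 g; all-purpose flour: 0.1 kg

Scaling factor: 24/30 = 4/5 = 0.8.
molasses: 1.5 L × 4/5 × 1000 mL/L = 1200.0 mL
plain yogurt: (2 tbsp + 2 tsp = 8/3 tbsp) × 4/5 × 15 mL/tbsp = 32.0 mL
dried cranberries: (2 tbsp + 2 tsp = 8/3 tbsp) × 4/5 ÷ 16 tbsp/cup × 140 g/cup ≈ 18.7 g
all-purpose flour: 1 cup × 4/5 × 125 g/cup ÷ 1000 g/kg = 0.1 kg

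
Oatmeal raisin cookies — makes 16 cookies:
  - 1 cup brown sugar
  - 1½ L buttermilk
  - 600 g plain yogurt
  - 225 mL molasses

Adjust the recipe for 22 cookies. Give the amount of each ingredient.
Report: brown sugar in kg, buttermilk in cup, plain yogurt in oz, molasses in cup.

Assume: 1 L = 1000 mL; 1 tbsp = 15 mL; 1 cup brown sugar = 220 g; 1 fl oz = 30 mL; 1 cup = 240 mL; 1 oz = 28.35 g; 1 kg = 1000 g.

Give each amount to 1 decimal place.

brown sugar: 0.3 kg; buttermilk: 8.6 cup; plain yogurt: 29.1 oz; molasses: 1.3 cup

Scaling factor: 22/16 = 11/8 = 1.375.
brown sugar: 1 cup × 11/8 × 220 g/cup ÷ 1000 g/kg ≈ 0.3 kg
buttermilk: 1.5 L × 11/8 × 1000 mL/L ÷ 240 mL/cup ≈ 8.6 cup
plain yogurt: 600 g × 11/8 ÷ 28.35 g/oz ≈ 29.1 oz
molasses: 225 mL × 11/8 ÷ 240 mL/cup ≈ 1.3 cup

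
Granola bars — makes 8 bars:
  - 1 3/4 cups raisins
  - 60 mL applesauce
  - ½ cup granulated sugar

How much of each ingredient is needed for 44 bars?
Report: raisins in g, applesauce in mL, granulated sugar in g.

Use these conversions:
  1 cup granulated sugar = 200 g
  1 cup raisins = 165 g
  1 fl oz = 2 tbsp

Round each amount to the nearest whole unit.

raisins: 1588 g; applesauce: 330 mL; granulated sugar: 550 g

Scaling factor: 44/8 = 11/2 = 5.5.
raisins: 1.75 cup × 11/2 × 165 g/cup ≈ 1588 g
applesauce: 60 mL × 11/2 = 330 mL
granulated sugar: 0.5 cup × 11/2 × 200 g/cup = 550 g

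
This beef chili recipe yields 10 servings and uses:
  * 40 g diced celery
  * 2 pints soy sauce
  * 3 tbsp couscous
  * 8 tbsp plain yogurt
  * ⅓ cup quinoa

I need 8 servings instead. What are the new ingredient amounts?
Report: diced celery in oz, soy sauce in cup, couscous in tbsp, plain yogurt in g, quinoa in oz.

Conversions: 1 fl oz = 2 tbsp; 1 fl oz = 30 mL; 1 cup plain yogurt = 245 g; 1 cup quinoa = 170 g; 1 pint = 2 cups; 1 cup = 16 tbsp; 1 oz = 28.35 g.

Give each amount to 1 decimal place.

diced celery: 1.1 oz; soy sauce: 3.2 cup; couscous: 2.4 tbsp; plain yogurt: 98.0 g; quinoa: 1.6 oz

Scaling factor: 8/10 = 4/5 = 0.8.
diced celery: 40 g × 4/5 ÷ 28.35 g/oz ≈ 1.1 oz
soy sauce: 2 pint × 4/5 × 2 cup/pint = 3.2 cup
couscous: 3 tbsp × 4/5 = 2.4 tbsp
plain yogurt: 8 tbsp × 4/5 ÷ 16 tbsp/cup × 245 g/cup = 98.0 g
quinoa: 1/3 cup × 4/5 × 170 g/cup ÷ 28.35 g/oz ≈ 1.6 oz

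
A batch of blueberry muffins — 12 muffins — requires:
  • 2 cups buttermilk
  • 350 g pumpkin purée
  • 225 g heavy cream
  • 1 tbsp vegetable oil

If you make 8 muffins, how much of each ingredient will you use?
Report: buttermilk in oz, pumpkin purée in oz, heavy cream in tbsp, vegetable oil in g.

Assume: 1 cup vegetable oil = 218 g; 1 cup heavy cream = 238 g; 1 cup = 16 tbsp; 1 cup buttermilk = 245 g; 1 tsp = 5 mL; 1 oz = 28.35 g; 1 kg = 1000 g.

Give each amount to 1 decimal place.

Scaling factor: 8/12 = 2/3.
buttermilk: 2 cup × 2/3 × 245 g/cup ÷ 28.35 g/oz ≈ 11.5 oz
pumpkin purée: 350 g × 2/3 ÷ 28.35 g/oz ≈ 8.2 oz
heavy cream: 225 g × 2/3 ÷ 238 g/cup × 16 tbsp/cup ≈ 10.1 tbsp
vegetable oil: 1 tbsp × 2/3 ÷ 16 tbsp/cup × 218 g/cup ≈ 9.1 g

buttermilk: 11.5 oz; pumpkin purée: 8.2 oz; heavy cream: 10.1 tbsp; vegetable oil: 9.1 g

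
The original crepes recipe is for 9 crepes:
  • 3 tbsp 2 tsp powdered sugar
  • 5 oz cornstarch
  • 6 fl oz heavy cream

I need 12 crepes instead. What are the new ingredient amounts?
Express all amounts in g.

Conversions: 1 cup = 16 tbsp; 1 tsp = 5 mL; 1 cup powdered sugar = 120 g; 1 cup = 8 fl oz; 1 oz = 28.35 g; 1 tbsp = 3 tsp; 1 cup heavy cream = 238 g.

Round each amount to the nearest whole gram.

powdered sugar: 37 g; cornstarch: 189 g; heavy cream: 238 g

Scaling factor: 12/9 = 4/3.
powdered sugar: (3 tbsp + 2 tsp = 11/3 tbsp) × 4/3 ÷ 16 tbsp/cup × 120 g/cup ≈ 37 g
cornstarch: 5 oz × 4/3 × 28.35 g/oz = 189 g
heavy cream: 6 fl oz × 4/3 ÷ 8 fl oz/cup × 238 g/cup = 238 g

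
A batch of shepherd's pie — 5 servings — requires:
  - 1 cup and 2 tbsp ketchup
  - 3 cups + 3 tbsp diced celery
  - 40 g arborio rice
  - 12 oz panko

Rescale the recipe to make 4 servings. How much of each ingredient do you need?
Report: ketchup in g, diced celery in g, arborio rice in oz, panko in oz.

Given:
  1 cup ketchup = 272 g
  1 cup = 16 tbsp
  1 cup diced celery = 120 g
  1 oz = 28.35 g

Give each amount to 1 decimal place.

ketchup: 244.8 g; diced celery: 306.0 g; arborio rice: 1.1 oz; panko: 9.6 oz

Scaling factor: 4/5 = 0.8.
ketchup: (1 cup + 2 tbsp = 1.125 cup) × 4/5 × 272 g/cup = 244.8 g
diced celery: (3 cup + 3 tbsp = 3.1875 cup) × 4/5 × 120 g/cup = 306.0 g
arborio rice: 40 g × 4/5 ÷ 28.35 g/oz ≈ 1.1 oz
panko: 12 oz × 4/5 = 9.6 oz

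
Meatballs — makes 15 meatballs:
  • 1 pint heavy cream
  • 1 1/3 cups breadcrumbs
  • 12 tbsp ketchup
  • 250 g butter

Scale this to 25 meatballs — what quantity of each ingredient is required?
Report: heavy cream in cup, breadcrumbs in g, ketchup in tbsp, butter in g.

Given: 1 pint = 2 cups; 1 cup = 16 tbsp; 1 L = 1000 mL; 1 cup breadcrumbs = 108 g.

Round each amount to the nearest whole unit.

Scaling factor: 25/15 = 5/3.
heavy cream: 1 pint × 5/3 × 2 cup/pint ≈ 3 cup
breadcrumbs: 4/3 cup × 5/3 × 108 g/cup = 240 g
ketchup: 12 tbsp × 5/3 = 20 tbsp
butter: 250 g × 5/3 ≈ 417 g

heavy cream: 3 cup; breadcrumbs: 240 g; ketchup: 20 tbsp; butter: 417 g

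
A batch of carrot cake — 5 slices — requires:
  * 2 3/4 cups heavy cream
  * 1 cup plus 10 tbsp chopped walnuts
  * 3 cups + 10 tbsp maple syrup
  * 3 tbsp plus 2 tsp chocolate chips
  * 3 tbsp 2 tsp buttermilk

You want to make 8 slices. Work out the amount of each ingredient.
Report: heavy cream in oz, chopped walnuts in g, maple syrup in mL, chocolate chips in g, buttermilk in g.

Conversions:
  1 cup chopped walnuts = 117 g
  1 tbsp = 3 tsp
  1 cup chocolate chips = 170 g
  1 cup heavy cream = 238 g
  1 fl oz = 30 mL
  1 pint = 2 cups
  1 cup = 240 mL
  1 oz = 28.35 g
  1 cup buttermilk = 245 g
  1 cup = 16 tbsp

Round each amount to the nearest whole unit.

heavy cream: 37 oz; chopped walnuts: 304 g; maple syrup: 1392 mL; chocolate chips: 62 g; buttermilk: 90 g

Scaling factor: 8/5 = 1.6.
heavy cream: 2.75 cup × 8/5 × 238 g/cup ÷ 28.35 g/oz ≈ 37 oz
chopped walnuts: (1 cup + 10 tbsp = 1.625 cup) × 8/5 × 117 g/cup ≈ 304 g
maple syrup: (3 cup + 10 tbsp = 3.625 cup) × 8/5 × 240 mL/cup = 1392 mL
chocolate chips: (3 tbsp + 2 tsp = 11/3 tbsp) × 8/5 ÷ 16 tbsp/cup × 170 g/cup ≈ 62 g
buttermilk: (3 tbsp + 2 tsp = 11/3 tbsp) × 8/5 ÷ 16 tbsp/cup × 245 g/cup ≈ 90 g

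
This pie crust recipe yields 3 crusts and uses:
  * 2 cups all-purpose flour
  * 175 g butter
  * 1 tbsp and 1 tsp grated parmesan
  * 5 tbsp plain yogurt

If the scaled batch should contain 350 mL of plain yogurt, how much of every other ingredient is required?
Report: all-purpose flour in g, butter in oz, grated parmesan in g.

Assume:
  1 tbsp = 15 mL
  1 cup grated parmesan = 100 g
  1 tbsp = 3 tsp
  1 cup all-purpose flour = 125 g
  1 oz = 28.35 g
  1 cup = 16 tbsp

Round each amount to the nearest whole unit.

all-purpose flour: 1167 g; butter: 29 oz; grated parmesan: 39 g

The original recipe has 75 mL of plain yogurt, so the scaling factor is 350 ÷ 75 = 14/3.
all-purpose flour: 2 cup × 14/3 × 125 g/cup ≈ 1167 g
butter: 175 g × 14/3 ÷ 28.35 g/oz ≈ 29 oz
grated parmesan: (1 tbsp + 1 tsp = 4/3 tbsp) × 14/3 ÷ 16 tbsp/cup × 100 g/cup ≈ 39 g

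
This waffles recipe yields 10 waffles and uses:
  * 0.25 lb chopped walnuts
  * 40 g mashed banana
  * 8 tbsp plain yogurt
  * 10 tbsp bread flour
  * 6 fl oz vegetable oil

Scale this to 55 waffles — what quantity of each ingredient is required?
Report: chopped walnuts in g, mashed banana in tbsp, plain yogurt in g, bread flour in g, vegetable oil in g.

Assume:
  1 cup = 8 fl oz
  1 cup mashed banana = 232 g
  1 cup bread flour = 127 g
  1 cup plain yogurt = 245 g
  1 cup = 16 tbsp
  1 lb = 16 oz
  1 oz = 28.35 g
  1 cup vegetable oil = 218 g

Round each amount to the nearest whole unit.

chopped walnuts: 624 g; mashed banana: 15 tbsp; plain yogurt: 674 g; bread flour: 437 g; vegetable oil: 899 g

Scaling factor: 55/10 = 11/2 = 5.5.
chopped walnuts: 0.25 lb × 11/2 × 16 oz/lb × 28.35 g/oz ≈ 624 g
mashed banana: 40 g × 11/2 ÷ 232 g/cup × 16 tbsp/cup ≈ 15 tbsp
plain yogurt: 8 tbsp × 11/2 ÷ 16 tbsp/cup × 245 g/cup ≈ 674 g
bread flour: 10 tbsp × 11/2 ÷ 16 tbsp/cup × 127 g/cup ≈ 437 g
vegetable oil: 6 fl oz × 11/2 ÷ 8 fl oz/cup × 218 g/cup ≈ 899 g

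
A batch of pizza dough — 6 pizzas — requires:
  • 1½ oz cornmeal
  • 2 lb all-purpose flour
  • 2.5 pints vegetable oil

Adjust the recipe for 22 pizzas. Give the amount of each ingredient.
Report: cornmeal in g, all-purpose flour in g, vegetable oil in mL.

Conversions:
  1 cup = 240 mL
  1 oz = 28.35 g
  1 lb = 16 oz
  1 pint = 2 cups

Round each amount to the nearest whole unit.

cornmeal: 156 g; all-purpose flour: 3326 g; vegetable oil: 4400 mL

Scaling factor: 22/6 = 11/3.
cornmeal: 1.5 oz × 11/3 × 28.35 g/oz ≈ 156 g
all-purpose flour: 2 lb × 11/3 × 16 oz/lb × 28.35 g/oz ≈ 3326 g
vegetable oil: 2.5 pint × 11/3 × 2 cup/pint × 240 mL/cup = 4400 mL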